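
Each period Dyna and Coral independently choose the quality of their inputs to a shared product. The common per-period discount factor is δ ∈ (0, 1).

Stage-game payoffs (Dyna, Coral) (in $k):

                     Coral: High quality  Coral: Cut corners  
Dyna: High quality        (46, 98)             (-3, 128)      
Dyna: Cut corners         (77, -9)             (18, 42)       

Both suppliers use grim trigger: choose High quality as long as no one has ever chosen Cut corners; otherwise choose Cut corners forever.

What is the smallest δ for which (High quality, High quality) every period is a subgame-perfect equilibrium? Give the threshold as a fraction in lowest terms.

For Dyna: deviation gain 77−46 = 31, per-period punishment loss 46−18 = 28. IC gives δ ≥ 31/59.
For Coral: gain 30, loss 56 per period, so δ ≥ 30/86 = 15/43.
The tighter constraint is Dyna's, so cooperation needs δ ≥ 31/59.

31/59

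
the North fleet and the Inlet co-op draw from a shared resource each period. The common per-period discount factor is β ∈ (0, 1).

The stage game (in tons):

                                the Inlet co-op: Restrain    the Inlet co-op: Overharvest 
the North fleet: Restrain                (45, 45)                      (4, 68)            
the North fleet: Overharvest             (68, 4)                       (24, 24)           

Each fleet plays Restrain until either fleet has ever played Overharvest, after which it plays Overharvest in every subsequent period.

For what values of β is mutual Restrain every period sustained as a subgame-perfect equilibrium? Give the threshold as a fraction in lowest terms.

23/44

Under grim trigger the critical discount factor is (T−C)/(T−P) with T = 68, C = 45, P = 24.
β* = (68−45)/(68−24) = 23/44.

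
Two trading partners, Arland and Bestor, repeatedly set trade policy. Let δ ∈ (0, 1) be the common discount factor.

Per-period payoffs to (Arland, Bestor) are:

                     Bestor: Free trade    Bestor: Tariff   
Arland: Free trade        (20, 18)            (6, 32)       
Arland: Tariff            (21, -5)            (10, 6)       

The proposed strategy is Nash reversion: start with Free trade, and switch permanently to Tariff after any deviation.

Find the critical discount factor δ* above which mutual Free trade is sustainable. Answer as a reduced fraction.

Arland: cooperation gives 20 each period; deviation gives 21 once then 10 forever.
  20/(1−δ) ≥ 21 + 10δ/(1−δ) ⇒ δ ≥ 1/11.
Bestor: cooperation gives 18 each period; deviation gives 32 once then 6 forever.
  δ ≥ 14/26 = 7/13.
Both must hold, so the binding constraint is Bestor's: δ ≥ 7/13.

7/13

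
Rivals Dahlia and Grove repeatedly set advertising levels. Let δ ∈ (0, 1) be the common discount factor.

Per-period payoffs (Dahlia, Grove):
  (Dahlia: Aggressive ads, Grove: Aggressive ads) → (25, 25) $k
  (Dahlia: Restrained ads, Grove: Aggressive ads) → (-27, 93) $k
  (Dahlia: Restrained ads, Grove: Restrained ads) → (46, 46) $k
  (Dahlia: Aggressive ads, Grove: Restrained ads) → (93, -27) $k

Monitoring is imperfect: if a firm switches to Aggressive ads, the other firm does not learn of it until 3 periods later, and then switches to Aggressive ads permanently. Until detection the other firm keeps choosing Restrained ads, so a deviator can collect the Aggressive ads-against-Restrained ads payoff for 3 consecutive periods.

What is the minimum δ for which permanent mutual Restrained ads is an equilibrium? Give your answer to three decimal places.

The best deviation is to choose Aggressive ads for all 3 undetected periods, earning 93 each, then 25 forever once detected.
Deviation value: 93(1−δ^3)/(1−δ) + 25δ^3/(1−δ); cooperation value: 46/(1−δ).
IC: 46 ≥ 93(1−δ^3) + 25δ^3 = 93 − 68δ^3.
So δ^3 ≥ 47/68, giving δ ≥ (47/68)^(1/3) ≈ 0.884.

0.884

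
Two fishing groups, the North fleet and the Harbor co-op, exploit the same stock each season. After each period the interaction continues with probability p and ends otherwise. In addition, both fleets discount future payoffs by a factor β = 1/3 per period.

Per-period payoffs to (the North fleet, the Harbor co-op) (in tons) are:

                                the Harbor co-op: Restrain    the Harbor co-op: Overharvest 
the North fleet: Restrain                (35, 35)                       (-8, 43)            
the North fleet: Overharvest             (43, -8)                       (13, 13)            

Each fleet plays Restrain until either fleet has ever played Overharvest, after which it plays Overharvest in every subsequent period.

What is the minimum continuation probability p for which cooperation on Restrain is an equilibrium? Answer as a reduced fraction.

Expected continuation weight on next period's payoff is β·p = 1/3·p, which plays the role of the discount factor.
Cooperation requires 1/3·p ≥ (43−35)/(43−13) = 4/15, hence p ≥ 4/5.

4/5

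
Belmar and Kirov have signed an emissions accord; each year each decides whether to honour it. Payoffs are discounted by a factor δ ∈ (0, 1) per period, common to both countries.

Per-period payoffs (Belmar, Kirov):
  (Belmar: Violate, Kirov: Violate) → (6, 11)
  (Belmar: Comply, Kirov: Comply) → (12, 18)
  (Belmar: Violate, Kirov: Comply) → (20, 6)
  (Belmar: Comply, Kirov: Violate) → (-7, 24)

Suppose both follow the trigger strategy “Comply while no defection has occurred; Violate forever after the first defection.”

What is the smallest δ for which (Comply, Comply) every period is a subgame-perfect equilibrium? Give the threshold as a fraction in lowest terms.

4/7

For Belmar: deviation gain 20−12 = 8, per-period punishment loss 12−6 = 6. IC gives δ ≥ 8/14 = 4/7.
For Kirov: gain 6, loss 7 per period, so δ ≥ 6/13.
The tighter constraint is Belmar's, so cooperation needs δ ≥ 4/7.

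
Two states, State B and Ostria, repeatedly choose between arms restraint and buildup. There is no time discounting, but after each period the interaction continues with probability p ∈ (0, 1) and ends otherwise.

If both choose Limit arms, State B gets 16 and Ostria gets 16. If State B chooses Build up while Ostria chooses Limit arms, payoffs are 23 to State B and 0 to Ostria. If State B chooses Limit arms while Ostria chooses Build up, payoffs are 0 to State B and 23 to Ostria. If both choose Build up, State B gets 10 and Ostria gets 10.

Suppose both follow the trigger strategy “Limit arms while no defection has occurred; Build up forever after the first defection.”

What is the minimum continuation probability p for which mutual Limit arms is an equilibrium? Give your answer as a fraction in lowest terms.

7/13

Expected cooperation value is 16 + p·16 + p²·16 + … = 16/(1−p); deviation gives 23 + p·10/(1−p).
16 ≥ 23(1−p) + 10p ⇒ 13p ≥ 7 ⇒ p ≥ 7/13.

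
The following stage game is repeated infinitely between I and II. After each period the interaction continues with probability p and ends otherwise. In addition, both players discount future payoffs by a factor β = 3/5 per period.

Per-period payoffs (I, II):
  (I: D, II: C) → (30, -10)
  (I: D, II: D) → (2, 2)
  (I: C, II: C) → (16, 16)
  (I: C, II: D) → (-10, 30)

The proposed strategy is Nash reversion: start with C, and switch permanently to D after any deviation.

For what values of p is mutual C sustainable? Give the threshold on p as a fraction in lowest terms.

Expected continuation weight on next period's payoff is β·p = 3/5·p, which plays the role of the discount factor.
Cooperation requires 3/5·p ≥ (30−16)/(30−2) = 1/2, hence p ≥ 5/6.

5/6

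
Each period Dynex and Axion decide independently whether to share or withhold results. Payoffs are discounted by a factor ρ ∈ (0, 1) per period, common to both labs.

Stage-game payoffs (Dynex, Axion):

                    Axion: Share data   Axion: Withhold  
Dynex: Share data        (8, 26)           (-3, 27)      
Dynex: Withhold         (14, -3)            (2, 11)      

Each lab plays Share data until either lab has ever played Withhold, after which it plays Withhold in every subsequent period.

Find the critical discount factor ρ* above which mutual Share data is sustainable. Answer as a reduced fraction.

1/2

For Dynex: deviation gain 14−8 = 6, per-period punishment loss 8−2 = 6. IC gives ρ ≥ 6/12 = 1/2.
For Axion: gain 1, loss 15 per period, so ρ ≥ 1/16.
The tighter constraint is Dynex's, so cooperation needs ρ ≥ 1/2.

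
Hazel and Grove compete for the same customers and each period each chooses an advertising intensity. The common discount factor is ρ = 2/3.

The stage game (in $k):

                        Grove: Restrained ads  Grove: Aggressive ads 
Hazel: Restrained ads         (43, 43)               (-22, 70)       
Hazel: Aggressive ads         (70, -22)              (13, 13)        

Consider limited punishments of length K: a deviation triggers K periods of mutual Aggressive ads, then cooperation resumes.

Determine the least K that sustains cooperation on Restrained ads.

No profitable deviation requires (43−13)(ρ+…+ρ^K) ≥ 70−43, i.e. ρ+…+ρ^K ≥ 9/10 ≈ 0.9000.
With ρ = 2/3, the partial sums are K=1: 0.6667, K=2: 1.1111.
K = 2 is the first length at which the sum reaches 0.9000.

2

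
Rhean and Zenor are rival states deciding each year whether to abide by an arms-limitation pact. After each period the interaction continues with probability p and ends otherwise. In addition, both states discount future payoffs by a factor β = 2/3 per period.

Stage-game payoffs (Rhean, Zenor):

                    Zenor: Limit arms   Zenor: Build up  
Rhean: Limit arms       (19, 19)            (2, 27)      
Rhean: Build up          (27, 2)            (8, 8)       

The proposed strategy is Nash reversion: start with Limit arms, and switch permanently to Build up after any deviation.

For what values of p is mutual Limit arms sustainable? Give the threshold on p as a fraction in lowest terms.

12/19

Expected continuation weight on next period's payoff is β·p = 2/3·p, which plays the role of the discount factor.
Cooperation requires 2/3·p ≥ (27−19)/(27−8) = 8/19, hence p ≥ 12/19.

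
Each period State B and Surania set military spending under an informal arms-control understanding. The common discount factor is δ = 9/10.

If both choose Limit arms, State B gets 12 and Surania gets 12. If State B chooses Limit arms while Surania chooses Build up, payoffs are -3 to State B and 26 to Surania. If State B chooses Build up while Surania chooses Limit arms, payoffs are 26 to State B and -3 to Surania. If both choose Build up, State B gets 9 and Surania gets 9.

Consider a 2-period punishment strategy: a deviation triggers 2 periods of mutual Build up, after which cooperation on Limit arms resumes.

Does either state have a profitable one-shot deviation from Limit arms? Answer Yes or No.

Yes

IC: δ+…+δ^2 ≥ (26−12)/(12−9) = 14/3.
At δ = 9/10: partial sum = 1.7100 < 4.6667. Cooperation not sustainable.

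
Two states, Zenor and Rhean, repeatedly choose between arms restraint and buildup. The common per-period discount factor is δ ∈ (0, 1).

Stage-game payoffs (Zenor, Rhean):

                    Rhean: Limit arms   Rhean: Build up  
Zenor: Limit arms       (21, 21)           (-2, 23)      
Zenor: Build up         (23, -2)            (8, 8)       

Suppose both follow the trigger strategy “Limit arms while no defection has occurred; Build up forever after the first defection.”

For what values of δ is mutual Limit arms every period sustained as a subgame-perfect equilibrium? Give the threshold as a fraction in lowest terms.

Cooperation forever yields 21 each period: 21/(1−δ).
Deviating yields 23 once, then 8 forever: 23 + 8δ/(1−δ).
No profitable deviation requires 21/(1−δ) ≥ 23 + 8δ/(1−δ).
Multiplying by (1−δ): 21 ≥ 23(1−δ) + 8δ = 23 − 15δ.
So 15δ ≥ 2, i.e. δ ≥ 2/15.

2/15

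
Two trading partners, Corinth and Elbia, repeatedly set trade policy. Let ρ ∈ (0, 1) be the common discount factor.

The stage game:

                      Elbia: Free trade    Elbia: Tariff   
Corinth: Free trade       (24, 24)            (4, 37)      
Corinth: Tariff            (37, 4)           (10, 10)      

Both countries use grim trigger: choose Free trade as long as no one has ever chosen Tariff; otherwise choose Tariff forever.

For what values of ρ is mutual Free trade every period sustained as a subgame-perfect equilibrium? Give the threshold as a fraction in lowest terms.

13/27

Cooperation forever yields 24 each period: 24/(1−ρ).
Deviating yields 37 once, then 10 forever: 37 + 10ρ/(1−ρ).
No profitable deviation requires 24/(1−ρ) ≥ 37 + 10ρ/(1−ρ).
Multiplying by (1−ρ): 24 ≥ 37(1−ρ) + 10ρ = 37 − 27ρ.
So 27ρ ≥ 13, i.e. ρ ≥ 13/27.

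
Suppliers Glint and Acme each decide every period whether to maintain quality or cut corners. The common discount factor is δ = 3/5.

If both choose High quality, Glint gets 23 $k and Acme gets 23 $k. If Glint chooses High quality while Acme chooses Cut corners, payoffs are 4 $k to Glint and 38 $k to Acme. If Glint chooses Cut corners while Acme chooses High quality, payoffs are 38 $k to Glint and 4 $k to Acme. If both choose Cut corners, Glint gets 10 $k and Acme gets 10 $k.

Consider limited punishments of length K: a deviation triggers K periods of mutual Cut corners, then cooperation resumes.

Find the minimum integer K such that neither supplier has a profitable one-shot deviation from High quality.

3

Need Σ_{k=1}^{K} δ^k ≥ (38−23)/(23−10) = 1.1538 at δ = 3/5.
At K = 2 the sum is 0.9600 < 1.1538; at K = 3 it is 1.1760 ≥ 1.1538.
So the minimum punishment length is K = 3.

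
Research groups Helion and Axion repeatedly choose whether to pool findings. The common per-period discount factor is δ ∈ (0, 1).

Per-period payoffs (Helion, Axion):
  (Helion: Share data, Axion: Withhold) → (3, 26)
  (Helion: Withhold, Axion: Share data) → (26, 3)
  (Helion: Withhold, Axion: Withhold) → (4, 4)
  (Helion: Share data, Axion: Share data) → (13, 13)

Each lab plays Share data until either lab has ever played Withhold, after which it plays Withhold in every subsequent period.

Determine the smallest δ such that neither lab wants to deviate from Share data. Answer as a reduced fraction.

13/22

One-period gain from deviating is 26 − 13 = 13. The loss is 13 − 4 = 9 in every subsequent period, with present value 9·δ/(1−δ).
Deviation is unprofitable when 9·δ/(1−δ) ≥ 13, i.e. δ/(1−δ) ≥ 13/9.
Equivalently δ ≥ 13/(13+9) = 13/22.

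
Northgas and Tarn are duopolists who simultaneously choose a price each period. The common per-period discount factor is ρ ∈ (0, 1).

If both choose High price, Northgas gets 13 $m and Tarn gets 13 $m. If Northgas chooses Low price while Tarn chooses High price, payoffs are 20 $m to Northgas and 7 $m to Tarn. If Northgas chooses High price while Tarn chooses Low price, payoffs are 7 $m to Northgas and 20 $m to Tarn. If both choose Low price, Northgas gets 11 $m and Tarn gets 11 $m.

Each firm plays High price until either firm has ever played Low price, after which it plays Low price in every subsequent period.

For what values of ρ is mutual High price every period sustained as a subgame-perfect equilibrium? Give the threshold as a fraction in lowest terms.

7/9

Cooperation forever yields 13 each period: 13/(1−ρ).
Deviating yields 20 once, then 11 forever: 20 + 11ρ/(1−ρ).
No profitable deviation requires 13/(1−ρ) ≥ 20 + 11ρ/(1−ρ).
Multiplying by (1−ρ): 13 ≥ 20(1−ρ) + 11ρ = 20 − 9ρ.
So 9ρ ≥ 7, i.e. ρ ≥ 7/9.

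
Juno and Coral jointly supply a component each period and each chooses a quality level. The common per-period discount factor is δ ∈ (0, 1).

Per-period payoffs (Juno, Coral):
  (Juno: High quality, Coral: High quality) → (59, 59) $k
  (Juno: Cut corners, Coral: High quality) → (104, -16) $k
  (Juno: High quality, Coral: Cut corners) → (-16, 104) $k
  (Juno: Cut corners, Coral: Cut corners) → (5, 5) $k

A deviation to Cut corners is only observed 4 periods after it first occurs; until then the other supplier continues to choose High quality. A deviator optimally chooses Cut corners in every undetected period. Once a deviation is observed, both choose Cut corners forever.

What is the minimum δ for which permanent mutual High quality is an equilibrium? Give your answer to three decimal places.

The best deviation is to choose Cut corners for all 4 undetected periods, earning 104 each, then 5 forever once detected.
Deviation value: 104(1−δ^4)/(1−δ) + 5δ^4/(1−δ); cooperation value: 59/(1−δ).
IC: 59 ≥ 104(1−δ^4) + 5δ^4 = 104 − 99δ^4.
So δ^4 ≥ 45/99 = 5/11, giving δ ≥ (5/11)^(1/4) ≈ 0.821.

0.821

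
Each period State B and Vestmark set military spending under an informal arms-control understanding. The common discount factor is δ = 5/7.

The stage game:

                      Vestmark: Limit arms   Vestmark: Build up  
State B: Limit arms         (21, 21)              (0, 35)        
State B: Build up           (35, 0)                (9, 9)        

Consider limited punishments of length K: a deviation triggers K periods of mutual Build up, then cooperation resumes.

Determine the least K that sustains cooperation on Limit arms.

2

Need Σ_{k=1}^{K} δ^k ≥ (35−21)/(21−9) = 1.1667 at δ = 5/7.
At K = 1 the sum is 0.7143 < 1.1667; at K = 2 it is 1.2245 ≥ 1.1667.
So the minimum punishment length is K = 2.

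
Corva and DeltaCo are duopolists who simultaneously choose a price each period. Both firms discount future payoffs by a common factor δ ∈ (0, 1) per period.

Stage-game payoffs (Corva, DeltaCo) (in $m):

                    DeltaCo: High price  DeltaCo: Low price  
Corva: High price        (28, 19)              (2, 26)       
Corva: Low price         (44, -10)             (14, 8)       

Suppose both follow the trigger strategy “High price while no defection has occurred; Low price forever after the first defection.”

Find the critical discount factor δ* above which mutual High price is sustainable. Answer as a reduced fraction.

8/15

For Corva: deviation gain 44−28 = 16, per-period punishment loss 28−14 = 14. IC gives δ ≥ 16/30 = 8/15.
For DeltaCo: gain 7, loss 11 per period, so δ ≥ 7/18.
The tighter constraint is Corva's, so cooperation needs δ ≥ 8/15.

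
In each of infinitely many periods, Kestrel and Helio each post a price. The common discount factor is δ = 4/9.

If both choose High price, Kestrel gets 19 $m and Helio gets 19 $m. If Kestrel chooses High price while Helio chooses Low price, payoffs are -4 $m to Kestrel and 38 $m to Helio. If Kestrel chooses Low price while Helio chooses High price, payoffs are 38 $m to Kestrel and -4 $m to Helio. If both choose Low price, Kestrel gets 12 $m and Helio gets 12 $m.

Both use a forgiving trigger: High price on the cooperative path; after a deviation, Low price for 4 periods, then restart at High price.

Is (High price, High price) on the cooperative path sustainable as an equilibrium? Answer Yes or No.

IC: δ+…+δ^4 ≥ (38−19)/(19−12) = 19/7.
At δ = 4/9: partial sum = 0.7688 < 2.7143. Cooperation not sustainable.

No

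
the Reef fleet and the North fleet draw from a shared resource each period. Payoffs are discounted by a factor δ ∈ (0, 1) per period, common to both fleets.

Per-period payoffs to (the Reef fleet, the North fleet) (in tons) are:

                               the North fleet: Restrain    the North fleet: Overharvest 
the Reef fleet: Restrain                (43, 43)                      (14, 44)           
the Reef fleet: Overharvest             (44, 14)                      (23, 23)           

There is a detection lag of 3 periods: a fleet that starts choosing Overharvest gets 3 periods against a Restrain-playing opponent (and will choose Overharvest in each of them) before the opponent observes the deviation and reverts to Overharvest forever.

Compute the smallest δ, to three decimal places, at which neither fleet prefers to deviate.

Deviating for the 3 undetected periods gains 44−43 = 1 per period over cooperation, then loses 43−23 = 20 per period forever once punishment starts.
Gain: 1(1 + δ + … + δ^2); loss: 20·δ^3/(1−δ).
No profitable deviation ⇔ 1(1−δ^3) ≤ 20·δ^3, i.e. δ^3 ≥ 1/(1+20) = 1/21.
Hence δ ≥ (1/21)^(1/3) ≈ 0.362.

0.362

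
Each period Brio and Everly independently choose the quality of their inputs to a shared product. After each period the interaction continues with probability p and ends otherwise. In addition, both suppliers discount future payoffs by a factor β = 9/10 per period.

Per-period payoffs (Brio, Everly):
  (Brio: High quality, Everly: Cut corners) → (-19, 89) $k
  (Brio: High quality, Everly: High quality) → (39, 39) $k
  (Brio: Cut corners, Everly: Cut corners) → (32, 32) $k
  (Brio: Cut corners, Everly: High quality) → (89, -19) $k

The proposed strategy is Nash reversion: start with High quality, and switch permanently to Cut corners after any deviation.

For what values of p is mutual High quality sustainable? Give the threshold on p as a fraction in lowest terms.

With continuation probability p and discount β, the effective per-period discount factor is βp.
Grim-trigger IC: βp ≥ (89−39)/(89−32) = 50/57.
So p ≥ (50/57)/(9/10) = 500/513.

500/513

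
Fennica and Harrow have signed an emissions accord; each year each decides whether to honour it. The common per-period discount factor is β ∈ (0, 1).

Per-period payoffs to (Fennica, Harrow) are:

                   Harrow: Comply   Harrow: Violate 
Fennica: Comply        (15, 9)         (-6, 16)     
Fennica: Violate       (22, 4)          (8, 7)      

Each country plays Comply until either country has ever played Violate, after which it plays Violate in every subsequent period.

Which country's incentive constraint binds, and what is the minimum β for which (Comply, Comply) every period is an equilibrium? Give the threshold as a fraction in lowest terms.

Harrow; β ≥ 7/9

Fennica: cooperation gives 15 each period; deviation gives 22 once then 8 forever.
  15/(1−β) ≥ 22 + 8β/(1−β) ⇒ β ≥ 7/14 = 1/2.
Harrow: cooperation gives 9 each period; deviation gives 16 once then 7 forever.
  β ≥ 7/9.
Both must hold, so the binding constraint is Harrow's: β ≥ 7/9.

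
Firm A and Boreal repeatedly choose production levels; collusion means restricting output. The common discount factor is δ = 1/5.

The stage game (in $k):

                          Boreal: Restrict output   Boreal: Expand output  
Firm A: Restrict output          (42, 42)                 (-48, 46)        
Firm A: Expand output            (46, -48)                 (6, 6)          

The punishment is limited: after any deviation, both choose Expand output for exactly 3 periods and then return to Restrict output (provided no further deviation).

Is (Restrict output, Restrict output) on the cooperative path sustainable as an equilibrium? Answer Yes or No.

Yes

Comparing payoff streams over the 4 periods until play realigns: cooperate → 42(1+δ+…+δ^3); deviate → 46 + 6(δ+…+δ^3).
Cooperation is sustained iff (42−6)(δ+…+δ^3) ≥ 46−42.
δ+…+δ^3 = 1/5·(1−(1/5)^3)/(1−1/5) = 0.2480, and (46−42)/(42−6) = 0.1111.
0.2480 ≥ 0.1111, so cooperation is sustainable.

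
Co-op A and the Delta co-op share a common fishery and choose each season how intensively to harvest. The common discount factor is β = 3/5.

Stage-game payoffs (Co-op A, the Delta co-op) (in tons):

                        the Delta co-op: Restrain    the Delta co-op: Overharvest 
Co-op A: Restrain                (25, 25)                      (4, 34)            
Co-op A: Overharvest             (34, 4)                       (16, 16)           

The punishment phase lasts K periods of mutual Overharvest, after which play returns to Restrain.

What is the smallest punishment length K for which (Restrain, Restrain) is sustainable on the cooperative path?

IC: β(1−β^K)/(1−β) ≥ (34−25)/(25−16) = 1.
With β = 3/5: need 1 − β^K ≥ 1·(1−3/5)/(3/5), i.e. β^K ≤ 0.3333.
Since (3/5)^2 = 0.3600 and (3/5)^3 = 0.2160, the smallest such K is 3.

3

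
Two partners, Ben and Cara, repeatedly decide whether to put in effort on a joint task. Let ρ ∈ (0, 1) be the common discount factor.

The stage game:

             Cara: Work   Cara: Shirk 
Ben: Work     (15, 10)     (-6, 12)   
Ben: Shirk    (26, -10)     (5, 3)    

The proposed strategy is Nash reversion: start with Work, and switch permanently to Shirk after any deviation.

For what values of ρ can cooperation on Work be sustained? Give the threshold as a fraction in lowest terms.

Ben: cooperation gives 15 each period; deviation gives 26 once then 5 forever.
  15/(1−ρ) ≥ 26 + 5ρ/(1−ρ) ⇒ ρ ≥ 11/21.
Cara: cooperation gives 10 each period; deviation gives 12 once then 3 forever.
  ρ ≥ 2/9.
Both must hold, so the binding constraint is Ben's: ρ ≥ 11/21.

11/21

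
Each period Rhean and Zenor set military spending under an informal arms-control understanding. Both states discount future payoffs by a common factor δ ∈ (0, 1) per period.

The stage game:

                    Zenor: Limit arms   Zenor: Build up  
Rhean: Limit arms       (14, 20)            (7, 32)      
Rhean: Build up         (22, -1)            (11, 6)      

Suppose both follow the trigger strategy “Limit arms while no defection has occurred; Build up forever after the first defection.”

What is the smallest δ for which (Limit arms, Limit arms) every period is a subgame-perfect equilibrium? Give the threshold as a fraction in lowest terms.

For Rhean: deviation gain 22−14 = 8, per-period punishment loss 14−11 = 3. IC gives δ ≥ 8/11.
For Zenor: gain 12, loss 14 per period, so δ ≥ 12/26 = 6/13.
The tighter constraint is Rhean's, so cooperation needs δ ≥ 8/11.

8/11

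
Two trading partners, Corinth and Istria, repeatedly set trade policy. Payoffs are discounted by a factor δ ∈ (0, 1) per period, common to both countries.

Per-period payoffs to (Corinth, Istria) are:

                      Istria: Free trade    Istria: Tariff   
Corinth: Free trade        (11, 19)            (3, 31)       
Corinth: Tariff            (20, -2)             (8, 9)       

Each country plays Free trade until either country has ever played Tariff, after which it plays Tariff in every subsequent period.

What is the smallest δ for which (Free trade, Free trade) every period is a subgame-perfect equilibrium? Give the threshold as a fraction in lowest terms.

3/4

For Corinth: deviation gain 20−11 = 9, per-period punishment loss 11−8 = 3. IC gives δ ≥ 9/12 = 3/4.
For Istria: gain 12, loss 10 per period, so δ ≥ 12/22 = 6/11.
The tighter constraint is Corinth's, so cooperation needs δ ≥ 3/4.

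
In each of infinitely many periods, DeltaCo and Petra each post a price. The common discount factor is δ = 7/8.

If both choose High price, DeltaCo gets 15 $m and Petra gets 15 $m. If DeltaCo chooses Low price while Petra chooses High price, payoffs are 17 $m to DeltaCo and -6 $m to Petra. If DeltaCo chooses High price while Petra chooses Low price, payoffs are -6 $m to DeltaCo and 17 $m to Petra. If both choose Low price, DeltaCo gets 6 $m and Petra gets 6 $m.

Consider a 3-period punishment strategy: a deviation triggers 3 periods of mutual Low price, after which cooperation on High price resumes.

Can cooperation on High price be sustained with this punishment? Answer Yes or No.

Yes

Comparing payoff streams over the 4 periods until play realigns: cooperate → 15(1+δ+…+δ^3); deviate → 17 + 6(δ+…+δ^3).
Cooperation is sustained iff (15−6)(δ+…+δ^3) ≥ 17−15.
δ+…+δ^3 = 7/8·(1−(7/8)^3)/(1−7/8) = 2.3105, and (17−15)/(15−6) = 0.2222.
2.3105 ≥ 0.2222, so cooperation is sustainable.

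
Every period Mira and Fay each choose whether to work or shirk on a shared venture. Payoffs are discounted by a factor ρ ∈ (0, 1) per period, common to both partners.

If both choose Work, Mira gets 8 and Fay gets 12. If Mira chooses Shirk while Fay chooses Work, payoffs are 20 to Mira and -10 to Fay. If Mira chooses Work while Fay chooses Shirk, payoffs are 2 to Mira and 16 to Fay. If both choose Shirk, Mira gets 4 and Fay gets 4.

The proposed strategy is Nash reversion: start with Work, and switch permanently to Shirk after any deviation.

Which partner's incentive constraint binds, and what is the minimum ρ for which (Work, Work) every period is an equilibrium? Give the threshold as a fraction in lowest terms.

Mira; ρ ≥ 3/4

Mira: cooperation gives 8 each period; deviation gives 20 once then 4 forever.
  8/(1−ρ) ≥ 20 + 4ρ/(1−ρ) ⇒ ρ ≥ 12/16 = 3/4.
Fay: cooperation gives 12 each period; deviation gives 16 once then 4 forever.
  ρ ≥ 4/12 = 1/3.
Both must hold, so the binding constraint is Mira's: ρ ≥ 3/4.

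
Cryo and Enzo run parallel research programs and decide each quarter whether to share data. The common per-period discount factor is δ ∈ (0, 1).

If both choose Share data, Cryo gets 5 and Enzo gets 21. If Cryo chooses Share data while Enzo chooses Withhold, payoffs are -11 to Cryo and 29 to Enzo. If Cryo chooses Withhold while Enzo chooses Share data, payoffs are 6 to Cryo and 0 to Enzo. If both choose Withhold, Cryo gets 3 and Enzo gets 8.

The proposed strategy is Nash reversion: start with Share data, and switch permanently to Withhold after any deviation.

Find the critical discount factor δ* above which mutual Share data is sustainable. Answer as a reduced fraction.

8/21

Cryo: cooperation gives 5 each period; deviation gives 6 once then 3 forever.
  5/(1−δ) ≥ 6 + 3δ/(1−δ) ⇒ δ ≥ 1/3.
Enzo: cooperation gives 21 each period; deviation gives 29 once then 8 forever.
  δ ≥ 8/21.
Both must hold, so the binding constraint is Enzo's: δ ≥ 8/21.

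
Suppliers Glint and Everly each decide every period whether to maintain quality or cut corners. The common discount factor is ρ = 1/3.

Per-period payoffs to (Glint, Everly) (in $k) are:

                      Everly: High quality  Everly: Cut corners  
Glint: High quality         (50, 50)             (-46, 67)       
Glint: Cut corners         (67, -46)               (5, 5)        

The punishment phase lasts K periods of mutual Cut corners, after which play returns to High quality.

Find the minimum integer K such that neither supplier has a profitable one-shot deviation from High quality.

IC: ρ(1−ρ^K)/(1−ρ) ≥ (67−50)/(50−5) = 17/45.
With ρ = 1/3: need 1 − ρ^K ≥ 17/45·(1−1/3)/(1/3), i.e. ρ^K ≤ 0.2444.
Since (1/3)^1 = 0.3333 and (1/3)^2 = 0.1111, the smallest such K is 2.

2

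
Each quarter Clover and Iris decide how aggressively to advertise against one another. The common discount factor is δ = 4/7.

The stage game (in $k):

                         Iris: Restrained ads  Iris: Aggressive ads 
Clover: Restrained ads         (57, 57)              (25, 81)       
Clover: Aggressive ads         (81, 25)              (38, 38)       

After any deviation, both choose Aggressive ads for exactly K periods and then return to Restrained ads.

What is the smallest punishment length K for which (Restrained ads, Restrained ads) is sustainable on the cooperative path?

6

Need Σ_{k=1}^{K} δ^k ≥ (81−57)/(57−38) = 1.2632 at δ = 4/7.
At K = 5 the sum is 1.2521 < 1.2632; at K = 6 it is 1.2869 ≥ 1.2632.
So the minimum punishment length is K = 6.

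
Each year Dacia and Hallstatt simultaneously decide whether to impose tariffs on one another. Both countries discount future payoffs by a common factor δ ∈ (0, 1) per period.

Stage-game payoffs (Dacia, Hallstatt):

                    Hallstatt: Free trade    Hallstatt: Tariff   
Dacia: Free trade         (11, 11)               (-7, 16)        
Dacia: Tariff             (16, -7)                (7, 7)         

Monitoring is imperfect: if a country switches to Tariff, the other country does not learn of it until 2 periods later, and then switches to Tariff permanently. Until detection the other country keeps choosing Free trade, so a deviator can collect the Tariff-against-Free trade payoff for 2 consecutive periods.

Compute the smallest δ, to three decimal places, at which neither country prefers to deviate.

0.745

A deviator earns 16 for 2 periods, then 7 forever; cooperating earns 11 forever. Multiplying the IC by (1−δ):
11 ≥ 16(1−δ^2) + 7δ^2, so 9·δ^2 ≥ 5 and δ^2 ≥ 5/9.
δ ≥ (5/9)^(1/2) ≈ 0.745.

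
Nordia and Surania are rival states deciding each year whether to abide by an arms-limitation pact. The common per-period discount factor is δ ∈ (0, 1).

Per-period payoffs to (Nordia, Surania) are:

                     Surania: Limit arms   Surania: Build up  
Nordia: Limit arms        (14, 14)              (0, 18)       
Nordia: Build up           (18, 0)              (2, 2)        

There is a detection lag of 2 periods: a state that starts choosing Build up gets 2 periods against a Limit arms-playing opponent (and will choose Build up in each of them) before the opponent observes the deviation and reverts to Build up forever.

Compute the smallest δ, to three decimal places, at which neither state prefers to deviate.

The best deviation is to choose Build up for all 2 undetected periods, earning 18 each, then 2 forever once detected.
Deviation value: 18(1−δ^2)/(1−δ) + 2δ^2/(1−δ); cooperation value: 14/(1−δ).
IC: 14 ≥ 18(1−δ^2) + 2δ^2 = 18 − 16δ^2.
So δ^2 ≥ 4/16 = 1/4, giving δ ≥ (1/4)^(1/2) ≈ 0.500.

0.500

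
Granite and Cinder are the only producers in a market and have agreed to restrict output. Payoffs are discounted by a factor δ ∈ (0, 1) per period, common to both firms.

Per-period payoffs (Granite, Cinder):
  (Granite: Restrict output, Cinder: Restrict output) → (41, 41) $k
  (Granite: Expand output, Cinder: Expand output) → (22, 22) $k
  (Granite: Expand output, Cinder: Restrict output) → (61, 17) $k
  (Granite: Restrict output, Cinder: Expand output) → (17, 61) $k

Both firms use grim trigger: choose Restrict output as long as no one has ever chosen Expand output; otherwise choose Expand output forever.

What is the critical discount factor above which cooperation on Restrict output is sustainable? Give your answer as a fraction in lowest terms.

20/39

Cooperation forever yields 41 each period: 41/(1−δ).
Deviating yields 61 once, then 22 forever: 61 + 22δ/(1−δ).
No profitable deviation requires 41/(1−δ) ≥ 61 + 22δ/(1−δ).
Multiplying by (1−δ): 41 ≥ 61(1−δ) + 22δ = 61 − 39δ.
So 39δ ≥ 20, i.e. δ ≥ 20/39.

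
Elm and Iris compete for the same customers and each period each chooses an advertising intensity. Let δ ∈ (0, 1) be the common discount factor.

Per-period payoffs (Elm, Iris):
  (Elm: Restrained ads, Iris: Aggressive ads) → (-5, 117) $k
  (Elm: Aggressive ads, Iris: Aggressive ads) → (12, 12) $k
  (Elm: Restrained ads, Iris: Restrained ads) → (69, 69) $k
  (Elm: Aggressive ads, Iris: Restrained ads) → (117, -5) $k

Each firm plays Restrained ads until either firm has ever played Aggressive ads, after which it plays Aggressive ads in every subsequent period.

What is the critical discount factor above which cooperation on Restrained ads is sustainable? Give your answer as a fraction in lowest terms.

Cooperation forever yields 69 each period: 69/(1−δ).
Deviating yields 117 once, then 12 forever: 117 + 12δ/(1−δ).
No profitable deviation requires 69/(1−δ) ≥ 117 + 12δ/(1−δ).
Multiplying by (1−δ): 69 ≥ 117(1−δ) + 12δ = 117 − 105δ.
So 105δ ≥ 48, i.e. δ ≥ 48/105 = 16/35.

16/35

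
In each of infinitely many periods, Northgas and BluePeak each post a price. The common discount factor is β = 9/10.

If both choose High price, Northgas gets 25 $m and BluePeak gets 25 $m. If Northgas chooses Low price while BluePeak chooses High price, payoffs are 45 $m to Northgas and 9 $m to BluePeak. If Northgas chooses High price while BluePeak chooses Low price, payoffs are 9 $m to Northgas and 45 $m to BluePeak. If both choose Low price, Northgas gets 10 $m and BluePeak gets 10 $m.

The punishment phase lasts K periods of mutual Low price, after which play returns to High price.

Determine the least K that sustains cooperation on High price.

2

IC: β(1−β^K)/(1−β) ≥ (45−25)/(25−10) = 4/3.
With β = 9/10: need 1 − β^K ≥ 4/3·(1−9/10)/(9/10), i.e. β^K ≤ 0.8519.
Since (9/10)^1 = 0.9000 and (9/10)^2 = 0.8100, the smallest such K is 2.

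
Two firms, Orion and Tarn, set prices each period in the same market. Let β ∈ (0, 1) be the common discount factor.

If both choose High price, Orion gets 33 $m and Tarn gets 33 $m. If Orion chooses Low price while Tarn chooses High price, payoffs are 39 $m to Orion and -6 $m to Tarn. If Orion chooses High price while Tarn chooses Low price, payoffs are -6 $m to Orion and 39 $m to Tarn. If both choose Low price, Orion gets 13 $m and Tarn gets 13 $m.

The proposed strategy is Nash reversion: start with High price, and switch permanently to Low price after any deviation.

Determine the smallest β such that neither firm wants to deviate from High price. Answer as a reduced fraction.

3/13

One-period gain from deviating is 39 − 33 = 6. The loss is 33 − 13 = 20 in every subsequent period, with present value 20·β/(1−β).
Deviation is unprofitable when 20·β/(1−β) ≥ 6, i.e. β/(1−β) ≥ 3/10.
Equivalently β ≥ 6/(6+20) = 3/13.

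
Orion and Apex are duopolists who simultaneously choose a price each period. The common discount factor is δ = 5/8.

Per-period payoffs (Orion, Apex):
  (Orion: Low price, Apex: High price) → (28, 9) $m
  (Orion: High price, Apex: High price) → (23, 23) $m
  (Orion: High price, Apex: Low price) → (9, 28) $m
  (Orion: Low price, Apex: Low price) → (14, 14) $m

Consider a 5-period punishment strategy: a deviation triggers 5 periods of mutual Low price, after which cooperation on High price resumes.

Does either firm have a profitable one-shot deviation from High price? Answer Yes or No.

IC: δ+…+δ^5 ≥ (28−23)/(23−14) = 5/9.
At δ = 5/8: partial sum = 1.5077 ≥ 0.5556. Cooperation sustainable.

No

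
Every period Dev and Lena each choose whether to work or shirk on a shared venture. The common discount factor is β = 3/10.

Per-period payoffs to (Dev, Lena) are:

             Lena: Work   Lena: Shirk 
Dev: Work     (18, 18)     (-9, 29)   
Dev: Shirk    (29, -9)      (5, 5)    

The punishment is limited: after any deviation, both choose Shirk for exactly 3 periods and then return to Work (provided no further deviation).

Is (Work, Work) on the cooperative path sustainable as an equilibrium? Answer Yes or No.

Comparing payoff streams over the 4 periods until play realigns: cooperate → 18(1+β+…+β^3); deviate → 29 + 5(β+…+β^3).
Cooperation is sustained iff (18−5)(β+…+β^3) ≥ 29−18.
β+…+β^3 = 3/10·(1−(3/10)^3)/(1−3/10) = 0.4170, and (29−18)/(18−5) = 0.8462.
0.4170 < 0.8462, so cooperation is not sustainable.

No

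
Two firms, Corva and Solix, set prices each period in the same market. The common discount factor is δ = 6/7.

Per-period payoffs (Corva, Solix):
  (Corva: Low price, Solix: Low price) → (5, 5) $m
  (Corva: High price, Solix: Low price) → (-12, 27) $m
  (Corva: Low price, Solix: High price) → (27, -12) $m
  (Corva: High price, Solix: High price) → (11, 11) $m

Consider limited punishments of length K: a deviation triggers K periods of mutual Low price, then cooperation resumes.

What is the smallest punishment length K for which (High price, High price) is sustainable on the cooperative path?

IC: δ(1−δ^K)/(1−δ) ≥ (27−11)/(11−5) = 8/3.
With δ = 6/7: need 1 − δ^K ≥ 8/3·(1−6/7)/(6/7), i.e. δ^K ≤ 0.5556.
Since (6/7)^3 = 0.6297 and (6/7)^4 = 0.5398, the smallest such K is 4.

4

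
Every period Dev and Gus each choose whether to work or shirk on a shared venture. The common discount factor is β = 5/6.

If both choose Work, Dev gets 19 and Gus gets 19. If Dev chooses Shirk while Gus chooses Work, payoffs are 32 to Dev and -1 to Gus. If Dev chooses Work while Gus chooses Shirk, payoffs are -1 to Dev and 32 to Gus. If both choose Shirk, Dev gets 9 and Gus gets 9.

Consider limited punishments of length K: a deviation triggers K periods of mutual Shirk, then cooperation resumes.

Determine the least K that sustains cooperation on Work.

IC: β(1−β^K)/(1−β) ≥ (32−19)/(19−9) = 13/10.
With β = 5/6: need 1 − β^K ≥ 13/10·(1−5/6)/(5/6), i.e. β^K ≤ 0.7400.
Since (5/6)^1 = 0.8333 and (5/6)^2 = 0.6944, the smallest such K is 2.

2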